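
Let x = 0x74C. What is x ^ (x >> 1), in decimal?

1258

x = 11101001100 = 1868
x>>1 = 01110100110
XOR  = 10011101010 = 1258
(x ^ (x >> 1) gives the standard binary-reflected Gray code of x.)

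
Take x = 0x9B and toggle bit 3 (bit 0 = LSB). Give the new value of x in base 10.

x = 10011011
bit 3 is currently 1; toggle it via x ^ (1 << 3) = x ^ 8
→ 10010011 = 147

147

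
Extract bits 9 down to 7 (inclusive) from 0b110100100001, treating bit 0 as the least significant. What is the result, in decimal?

2

v = 110100100001
Shift right by 7: 11010
Mask low 3 bits: 010 = 2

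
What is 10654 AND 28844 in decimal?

8332

10654 = 010100110011110
28844 = 111000010101100
AND → 010000010001100 = 8332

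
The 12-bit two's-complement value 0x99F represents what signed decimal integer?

pattern = 100110011111 (MSB is 1 ⇒ negative)
Invert: 011001100000, add 1 → 011001100001 = 1633, so the value is -1633.
(Equivalently: 2463 - 2^12 = 2463 - 4096 = -1633.)

-1633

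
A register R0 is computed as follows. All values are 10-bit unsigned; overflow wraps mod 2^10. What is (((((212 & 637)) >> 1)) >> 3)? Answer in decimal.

212 = 0011010100
637 = 1001111101
→ & → 0001010100 = 84
→ >> 1 → 0000101010 = 42
→ >> 3 → 0000000101 = 5

5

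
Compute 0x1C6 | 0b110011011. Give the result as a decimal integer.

479

0x1C6 = 111000110
b = 110011011
 OR → 111011111 = 479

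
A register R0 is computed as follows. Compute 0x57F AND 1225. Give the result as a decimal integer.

1097

0x57F = 10101111111
1225 = 10011001001
AND → 10001001001 = 1097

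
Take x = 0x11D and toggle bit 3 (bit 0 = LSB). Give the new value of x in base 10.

277

x = 100011101
bit 3 is currently 1; toggle it via x ^ (1 << 3) = x ^ 8
→ 100010101 = 277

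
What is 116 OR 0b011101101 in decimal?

253

116 = 01110100
b = 11101101
 OR → 11111101 = 253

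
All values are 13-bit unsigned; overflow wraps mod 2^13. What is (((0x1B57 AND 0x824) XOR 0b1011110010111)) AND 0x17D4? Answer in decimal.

0x1B57 = 1101101010111
0x824 = 0100000100100
→ AND → 0100000000100 = 2052
0b1011110010111 = 1011110010111
→ XOR → 1111110010011 = 8083
0x17D4 = 1011111010100
→ AND → 1011110010000 = 6032

6032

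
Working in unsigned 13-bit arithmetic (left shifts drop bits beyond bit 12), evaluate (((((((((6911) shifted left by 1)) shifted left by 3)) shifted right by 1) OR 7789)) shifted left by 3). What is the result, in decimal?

6911 = 1101011111111
→ shifted left by 1 (mod 2^13) → 1010111111110 = 5630
→ shifted left by 3 (mod 2^13) → 0111111110000 = 4080
→ shifted right by 1 → 0011111111000 = 2040
7789 = 1111001101101
→ OR → 1111111111101 = 8189
→ shifted left by 3 (mod 2^13) → 1111111101000 = 8168

8168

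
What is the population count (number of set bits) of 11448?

7

11448 = 10110010111000
Count the 1s: 1 + 1 + 1 + 1 + 1 + 1 + 1 = 7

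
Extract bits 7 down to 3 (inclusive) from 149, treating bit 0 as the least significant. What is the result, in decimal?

18

v = 10010101
Shift right by 3: 10010
Mask low 5 bits: 10010 = 18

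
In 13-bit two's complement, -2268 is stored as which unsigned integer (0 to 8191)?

2268 in 13 bits: 0100011011100
Invert: 1011100100011
Add 1:  1011100100100 = 5924
(Check: 2^13 - 2268 = 8192 - 2268 = 5924.)

5924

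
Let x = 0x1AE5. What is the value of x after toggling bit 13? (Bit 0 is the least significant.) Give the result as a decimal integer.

15077

x = 001101011100101
bit 13 is currently 0; toggle it via x ^ (1 << 13) = x ^ 8192
→ 011101011100101 = 15077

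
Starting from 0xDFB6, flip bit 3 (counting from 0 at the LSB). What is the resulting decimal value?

x = 1101111110110110
bit 3 is currently 0; toggle it via x ^ (1 << 3) = x ^ 8
→ 1101111110111110 = 57278

57278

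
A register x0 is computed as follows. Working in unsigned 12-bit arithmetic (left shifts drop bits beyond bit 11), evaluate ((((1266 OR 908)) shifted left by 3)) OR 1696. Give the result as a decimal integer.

4080

1266 = 010011110010
908 = 001110001100
→ OR → 011111111110 = 2046
→ shifted left by 3 (mod 2^12) → 111111110000 = 4080
1696 = 011010100000
→ OR → 111111110000 = 4080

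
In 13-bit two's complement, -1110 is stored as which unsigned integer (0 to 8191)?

1110 in 13 bits: 0010001010110
Invert: 1101110101001
Add 1:  1101110101010 = 7082
(Check: 2^13 - 1110 = 8192 - 1110 = 7082.)

7082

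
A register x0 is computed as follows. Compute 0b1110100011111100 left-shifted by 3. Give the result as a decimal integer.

477152

x = 0001110100011111100
shift left by 3 → 1110100011111100000 = 477152
(equivalently, 59644 × 2^3 = 59644 × 8)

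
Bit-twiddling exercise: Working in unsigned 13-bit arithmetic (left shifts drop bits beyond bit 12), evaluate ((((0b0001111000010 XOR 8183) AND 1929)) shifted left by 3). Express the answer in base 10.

8

0b0001111000010 = 0001111000010
8183 = 1111111110111
→ XOR → 1110000110101 = 7221
1929 = 0011110001001
→ AND → 0010000000001 = 1025
→ shifted left by 3 (mod 2^13) → 0000000001000 = 8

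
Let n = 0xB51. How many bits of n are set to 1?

0xB51 = 101101010001
Count the 1s: 1 + 1 + 1 + 1 + 1 + 1 = 6

6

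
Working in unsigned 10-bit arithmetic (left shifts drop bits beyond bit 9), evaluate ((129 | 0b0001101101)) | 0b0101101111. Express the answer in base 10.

495

129 = 0010000001
0b0001101101 = 0001101101
→ | → 0011101101 = 237
0b0101101111 = 0101101111
→ | → 0111101111 = 495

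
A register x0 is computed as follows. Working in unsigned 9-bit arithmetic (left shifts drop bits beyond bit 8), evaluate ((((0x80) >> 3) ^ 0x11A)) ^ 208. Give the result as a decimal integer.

474

0x80 = 010000000
→ >> 3 → 000010000 = 16
0x11A = 100011010
→ ^ → 100001010 = 266
208 = 011010000
→ ^ → 111011010 = 474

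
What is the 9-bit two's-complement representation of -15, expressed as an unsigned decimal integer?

497

15 in 9 bits: 000001111
Invert: 111110000
Add 1:  111110001 = 497
(Check: 2^9 - 15 = 512 - 15 = 497.)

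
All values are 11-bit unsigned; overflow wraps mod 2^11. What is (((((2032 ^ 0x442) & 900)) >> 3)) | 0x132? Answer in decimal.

370

2032 = 11111110000
0x442 = 10001000010
→ ^ → 01110110010 = 946
900 = 01110000100
→ & → 01110000000 = 896
→ >> 3 → 00001110000 = 112
0x132 = 00100110010
→ | → 00101110010 = 370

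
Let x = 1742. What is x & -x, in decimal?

x = 11011001110 = 1742
-x (two's complement) = …00100110010
AND   = 00000000010 = 2
(x & -x isolates the lowest set bit of x.)

2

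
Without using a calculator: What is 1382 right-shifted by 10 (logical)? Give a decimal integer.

1382 = 10101100110
shift right by 10 → 00000000001 = 1
(equivalently, floor(1382 / 1024))

1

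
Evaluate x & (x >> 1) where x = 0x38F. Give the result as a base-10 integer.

391

x = 1110001111 = 911
x>>1 = 0111000111
AND  = 0110000111 = 391
(x & (x >> 1) has a 1 wherever x has two consecutive 1 bits.)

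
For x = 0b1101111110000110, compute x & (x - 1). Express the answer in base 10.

x = 1101111110000110 = 57222
x - 1 = 1101111110000101
AND   = 1101111110000100 = 57220
(x & (x - 1) clears the lowest set bit of x.)

57220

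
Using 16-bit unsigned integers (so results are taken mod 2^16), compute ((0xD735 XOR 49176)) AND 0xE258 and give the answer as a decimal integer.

520

0xD735 = 1101011100110101
49176 = 1100000000011000
→ XOR → 0001011100101101 = 5933
0xE258 = 1110001001011000
→ AND → 0000001000001000 = 520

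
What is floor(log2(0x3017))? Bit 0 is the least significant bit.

13

0x3017 = 11000000010111
The topmost 1 is at position 13 (since 2^13 = 8192 ≤ 12311 < 16384).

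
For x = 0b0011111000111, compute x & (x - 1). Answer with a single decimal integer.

1990

x = 11111000111 = 1991
x - 1 = 11111000110
AND   = 11111000110 = 1990
(x & (x - 1) clears the lowest set bit of x.)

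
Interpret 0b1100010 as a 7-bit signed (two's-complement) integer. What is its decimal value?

pattern = 1100010 (MSB is 1 ⇒ negative)
Invert: 0011101, add 1 → 0011110 = 30, so the value is -30.
(Equivalently: 98 - 2^7 = 98 - 128 = -30.)

-30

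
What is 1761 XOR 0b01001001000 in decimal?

1761 = 11011100001
b = 01001001000
XOR → 10010101001 = 1193

1193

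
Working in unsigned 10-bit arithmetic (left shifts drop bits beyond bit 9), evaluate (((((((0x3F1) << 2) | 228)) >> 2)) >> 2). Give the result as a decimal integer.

0x3F1 = 1111110001
→ << 2 (mod 2^10) → 1111000100 = 964
228 = 0011100100
→ | → 1111100100 = 996
→ >> 2 → 0011111001 = 249
→ >> 2 → 0000111110 = 62

62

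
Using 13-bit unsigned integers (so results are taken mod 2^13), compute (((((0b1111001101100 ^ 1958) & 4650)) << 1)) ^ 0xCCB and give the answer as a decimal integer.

3295

0b1111001101100 = 1111001101100
1958 = 0011110100110
→ ^ → 1100111001010 = 6602
4650 = 1001000101010
→ & → 1000000001010 = 4106
→ << 1 (mod 2^13) → 0000000010100 = 20
0xCCB = 0110011001011
→ ^ → 0110011011111 = 3295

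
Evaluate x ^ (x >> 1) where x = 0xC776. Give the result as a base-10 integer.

x = 1100011101110110 = 51062
x>>1 = 0110001110111011
XOR  = 1010010011001101 = 42189
(x ^ (x >> 1) gives the standard binary-reflected Gray code of x.)

42189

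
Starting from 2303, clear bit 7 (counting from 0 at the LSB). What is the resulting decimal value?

2175

x = 0100011111111
bit 7 is currently 1; clear it via x & ~(1 << 7) = x & ~128
→ 0100001111111 = 2175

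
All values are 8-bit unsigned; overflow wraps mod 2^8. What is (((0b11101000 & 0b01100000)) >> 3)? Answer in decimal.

0b11101000 = 11101000
0b01100000 = 01100000
→ & → 01100000 = 96
→ >> 3 → 00001100 = 12

12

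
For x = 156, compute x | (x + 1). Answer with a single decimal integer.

x = 10011100 = 156
x + 1 = 10011101
OR    = 10011101 = 157
(x | (x + 1) sets the lowest cleared bit.)

157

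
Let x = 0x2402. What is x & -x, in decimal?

2

x = 10010000000010 = 9218
-x (two's complement) = …01101111111110
AND   = 00000000000010 = 2
(x & -x isolates the lowest set bit of x.)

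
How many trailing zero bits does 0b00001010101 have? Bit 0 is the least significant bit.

0b00001010101 = 1010101
Trailing zeros: 0, so the lowest set bit is bit 0 (value 1).

0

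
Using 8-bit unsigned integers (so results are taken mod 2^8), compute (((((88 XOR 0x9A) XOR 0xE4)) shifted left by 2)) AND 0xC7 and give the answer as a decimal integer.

128

88 = 01011000
0x9A = 10011010
→ XOR → 11000010 = 194
0xE4 = 11100100
→ XOR → 00100110 = 38
→ shifted left by 2 (mod 2^8) → 10011000 = 152
0xC7 = 11000111
→ AND → 10000000 = 128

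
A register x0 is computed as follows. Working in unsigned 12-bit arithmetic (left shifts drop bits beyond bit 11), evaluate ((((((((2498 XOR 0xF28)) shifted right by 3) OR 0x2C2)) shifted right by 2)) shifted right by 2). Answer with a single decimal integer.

2498 = 100111000010
0xF28 = 111100101000
→ XOR → 011011101010 = 1770
→ shifted right by 3 → 000011011101 = 221
0x2C2 = 001011000010
→ OR → 001011011111 = 735
→ shifted right by 2 → 000010110111 = 183
→ shifted right by 2 → 000000101101 = 45

45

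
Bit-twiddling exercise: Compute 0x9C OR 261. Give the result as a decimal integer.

413

0x9C = 010011100
261 = 100000101
 OR → 110011101 = 413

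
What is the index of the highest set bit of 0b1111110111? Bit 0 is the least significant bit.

0b1111110111 = 1111110111
The topmost 1 is at position 9 (since 2^9 = 512 ≤ 1015 < 1024).

9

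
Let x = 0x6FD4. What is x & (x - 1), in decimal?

x = 110111111010100 = 28628
x - 1 = 110111111010011
AND   = 110111111010000 = 28624
(x & (x - 1) clears the lowest set bit of x.)

28624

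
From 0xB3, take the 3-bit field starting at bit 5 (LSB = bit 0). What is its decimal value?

v = 10110011
Shift right by 5: 101
Mask low 3 bits: 101 = 5

5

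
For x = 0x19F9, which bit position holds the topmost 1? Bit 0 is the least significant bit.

12

0x19F9 = 1100111111001
The topmost 1 is at position 12 (since 2^12 = 4096 ≤ 6649 < 8192).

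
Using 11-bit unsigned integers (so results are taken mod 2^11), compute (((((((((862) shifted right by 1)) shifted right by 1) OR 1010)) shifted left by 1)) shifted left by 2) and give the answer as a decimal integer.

1976

862 = 01101011110
→ shifted right by 1 → 00110101111 = 431
→ shifted right by 1 → 00011010111 = 215
1010 = 01111110010
→ OR → 01111110111 = 1015
→ shifted left by 1 (mod 2^11) → 11111101110 = 2030
→ shifted left by 2 (mod 2^11) → 11110111000 = 1976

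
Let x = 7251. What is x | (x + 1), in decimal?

x = 1110001010011 = 7251
x + 1 = 1110001010100
OR    = 1110001010111 = 7255
(x | (x + 1) sets the lowest cleared bit.)

7255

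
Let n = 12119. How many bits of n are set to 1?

10

12119 = 10111101010111
Count the 1s: 1 + 1 + 1 + 1 + 1 + 1 + 1 + 1 + 1 + 1 = 10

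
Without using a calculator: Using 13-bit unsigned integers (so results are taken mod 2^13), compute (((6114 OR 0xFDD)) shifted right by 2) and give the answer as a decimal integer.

6114 = 1011111100010
0xFDD = 0111111011101
→ OR → 1111111111111 = 8191
→ shifted right by 2 → 0011111111111 = 2047

2047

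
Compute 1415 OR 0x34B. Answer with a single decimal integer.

1415 = 10110000111
0x34B = 01101001011
 OR → 11111001111 = 1999

1999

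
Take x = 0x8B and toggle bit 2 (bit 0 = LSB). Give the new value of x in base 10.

143

x = 0010001011
bit 2 is currently 0; toggle it via x ^ (1 << 2) = x ^ 4
→ 0010001111 = 143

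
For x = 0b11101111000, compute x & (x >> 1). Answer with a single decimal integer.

824

x = 11101111000 = 1912
x>>1 = 01110111100
AND  = 01100111000 = 824
(x & (x >> 1) has a 1 wherever x has two consecutive 1 bits.)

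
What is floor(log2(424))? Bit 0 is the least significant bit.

8

424 = 110101000
The topmost 1 is at position 8 (since 2^8 = 256 ≤ 424 < 512).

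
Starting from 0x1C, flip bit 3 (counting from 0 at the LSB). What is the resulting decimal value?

20

x = 000011100
bit 3 is currently 1; toggle it via x ^ (1 << 3) = x ^ 8
→ 000010100 = 20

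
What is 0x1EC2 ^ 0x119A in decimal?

0x1EC2 = 1111011000010
0x119A = 1000110011010
XOR → 0111101011000 = 3928

3928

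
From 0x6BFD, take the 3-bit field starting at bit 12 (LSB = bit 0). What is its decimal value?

v = 110101111111101
Shift right by 12: 110
Mask low 3 bits: 110 = 6

6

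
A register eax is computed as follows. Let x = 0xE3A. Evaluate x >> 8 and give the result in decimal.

14

0xE3A = 111000111010
shift right by 8 → 000000001110 = 14
(equivalently, floor(3642 / 256))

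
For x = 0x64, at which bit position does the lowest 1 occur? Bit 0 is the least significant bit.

0x64 = 1100100
Trailing zeros: 2, so the lowest set bit is bit 2 (value 4).

2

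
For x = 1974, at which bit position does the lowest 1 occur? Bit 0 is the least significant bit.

1

1974 = 11110110110
Trailing zeros: 1, so the lowest set bit is bit 1 (value 2).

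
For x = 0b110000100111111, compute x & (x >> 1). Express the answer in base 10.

8223

x = 110000100111111 = 24895
x>>1 = 011000010011111
AND  = 010000000011111 = 8223
(x & (x >> 1) has a 1 wherever x has two consecutive 1 bits.)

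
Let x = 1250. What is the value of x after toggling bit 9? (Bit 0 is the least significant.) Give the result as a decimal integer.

1762

x = 0010011100010
bit 9 is currently 0; toggle it via x ^ (1 << 9) = x ^ 512
→ 0011011100010 = 1762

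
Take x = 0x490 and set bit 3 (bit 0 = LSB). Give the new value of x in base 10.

x = 000010010010000
bit 3 is currently 0; set it via x | (1 << 3) = x | 8
→ 000010010011000 = 1176

1176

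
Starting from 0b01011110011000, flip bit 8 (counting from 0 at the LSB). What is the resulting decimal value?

5784

x = 01011110011000
bit 8 is currently 1; toggle it via x ^ (1 << 8) = x ^ 256
→ 01011010011000 = 5784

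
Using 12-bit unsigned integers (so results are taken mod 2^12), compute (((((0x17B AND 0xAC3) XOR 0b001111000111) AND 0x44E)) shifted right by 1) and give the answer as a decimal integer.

0x17B = 000101111011
0xAC3 = 101011000011
→ AND → 000001000011 = 67
0b001111000111 = 001111000111
→ XOR → 001110000100 = 900
0x44E = 010001001110
→ AND → 000000000100 = 4
→ shifted right by 1 → 000000000010 = 2

2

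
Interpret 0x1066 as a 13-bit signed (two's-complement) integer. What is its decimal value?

pattern = 1000001100110 (MSB is 1 ⇒ negative)
Invert: 0111110011001, add 1 → 0111110011010 = 3994, so the value is -3994.
(Equivalently: 4198 - 2^13 = 4198 - 8192 = -3994.)

-3994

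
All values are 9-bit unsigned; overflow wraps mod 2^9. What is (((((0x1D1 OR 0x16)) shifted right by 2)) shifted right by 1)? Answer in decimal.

0x1D1 = 111010001
0x16 = 000010110
→ OR → 111010111 = 471
→ shifted right by 2 → 001110101 = 117
→ shifted right by 1 → 000111010 = 58

58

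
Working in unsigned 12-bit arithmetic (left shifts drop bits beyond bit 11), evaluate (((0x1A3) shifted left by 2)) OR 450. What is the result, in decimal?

1998

0x1A3 = 000110100011
→ shifted left by 2 (mod 2^12) → 011010001100 = 1676
450 = 000111000010
→ OR → 011111001110 = 1998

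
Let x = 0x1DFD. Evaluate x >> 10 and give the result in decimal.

7

0x1DFD = 1110111111101
shift right by 10 → 0000000000111 = 7
(equivalently, floor(7677 / 1024))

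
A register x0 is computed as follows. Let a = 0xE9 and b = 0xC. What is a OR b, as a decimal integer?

237

0xE9 = 11101001
0xC = 00001100
 OR → 11101101 = 237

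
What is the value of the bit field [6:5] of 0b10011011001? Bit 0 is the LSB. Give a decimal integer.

v = 10011011001
Shift right by 5: 100110
Mask low 2 bits: 10 = 2

2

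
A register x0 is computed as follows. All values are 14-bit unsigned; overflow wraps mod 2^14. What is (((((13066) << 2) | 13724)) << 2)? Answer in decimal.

13066 = 11001100001010
→ << 2 (mod 2^14) → 00110000101000 = 3112
13724 = 11010110011100
→ | → 11110110111100 = 15804
→ << 2 (mod 2^14) → 11011011110000 = 14064

14064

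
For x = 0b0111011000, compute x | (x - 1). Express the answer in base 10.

x = 111011000 = 472
x - 1 = 111010111
OR    = 111011111 = 479
(x | (x - 1) sets all bits below the lowest set bit.)

479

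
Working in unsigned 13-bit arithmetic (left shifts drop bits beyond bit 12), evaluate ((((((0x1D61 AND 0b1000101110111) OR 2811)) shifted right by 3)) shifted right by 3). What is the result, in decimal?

111

0x1D61 = 1110101100001
0b1000101110111 = 1000101110111
→ AND → 1000101100001 = 4449
2811 = 0101011111011
→ OR → 1101111111011 = 7163
→ shifted right by 3 → 0001101111111 = 895
→ shifted right by 3 → 0000001101111 = 111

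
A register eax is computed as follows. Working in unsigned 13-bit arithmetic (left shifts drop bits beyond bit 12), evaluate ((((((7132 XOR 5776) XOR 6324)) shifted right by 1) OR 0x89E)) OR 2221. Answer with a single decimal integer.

2815

7132 = 1101111011100
5776 = 1011010010000
→ XOR → 0110101001100 = 3404
6324 = 1100010110100
→ XOR → 1010111111000 = 5624
→ shifted right by 1 → 0101011111100 = 2812
0x89E = 0100010011110
→ OR → 0101011111110 = 2814
2221 = 0100010101101
→ OR → 0101011111111 = 2815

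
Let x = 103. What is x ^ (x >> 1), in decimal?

x = 1100111 = 103
x>>1 = 0110011
XOR  = 1010100 = 84
(x ^ (x >> 1) gives the standard binary-reflected Gray code of x.)

84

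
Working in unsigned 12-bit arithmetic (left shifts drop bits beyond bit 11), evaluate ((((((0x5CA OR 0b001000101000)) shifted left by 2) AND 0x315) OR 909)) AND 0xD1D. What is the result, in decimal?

269

0x5CA = 010111001010
0b001000101000 = 001000101000
→ OR → 011111101010 = 2026
→ shifted left by 2 (mod 2^12) → 111110101000 = 4008
0x315 = 001100010101
→ AND → 001100000000 = 768
909 = 001110001101
→ OR → 001110001101 = 909
0xD1D = 110100011101
→ AND → 000100001101 = 269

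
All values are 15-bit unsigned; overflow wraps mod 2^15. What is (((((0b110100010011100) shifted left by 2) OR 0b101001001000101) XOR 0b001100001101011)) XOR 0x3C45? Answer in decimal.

22107

0b110100010011100 = 110100010011100
→ shifted left by 2 (mod 2^15) → 010001001110000 = 8816
0b101001001000101 = 101001001000101
→ OR → 111001001110101 = 29301
0b001100001101011 = 001100001101011
→ XOR → 110101000011110 = 27166
0x3C45 = 011110001000101
→ XOR → 101011001011011 = 22107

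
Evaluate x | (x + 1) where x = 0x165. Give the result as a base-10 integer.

x = 101100101 = 357
x + 1 = 101100110
OR    = 101100111 = 359
(x | (x + 1) sets the lowest cleared bit.)

359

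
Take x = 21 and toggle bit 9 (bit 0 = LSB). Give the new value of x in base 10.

533

x = 00000010101
bit 9 is currently 0; toggle it via x ^ (1 << 9) = x ^ 512
→ 01000010101 = 533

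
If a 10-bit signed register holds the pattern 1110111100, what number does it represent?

pattern = 1110111100 (MSB is 1 ⇒ negative)
Invert: 0001000011, add 1 → 0001000100 = 68, so the value is -68.
(Equivalently: 956 - 2^10 = 956 - 1024 = -68.)

-68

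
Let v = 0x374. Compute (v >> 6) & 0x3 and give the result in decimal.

1

v = 1101110100
Shift right by 6: 1101
Mask low 2 bits: 01 = 1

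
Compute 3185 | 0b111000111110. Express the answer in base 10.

3711

3185 = 110001110001
b = 111000111110
 OR → 111001111111 = 3711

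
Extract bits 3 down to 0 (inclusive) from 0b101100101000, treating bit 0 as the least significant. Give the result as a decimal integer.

8

v = 101100101000
Shift right by 0: 101100101000
Mask low 4 bits: 1000 = 8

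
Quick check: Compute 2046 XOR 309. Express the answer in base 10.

2046 = 11111111110
309 = 00100110101
XOR → 11011001011 = 1739

1739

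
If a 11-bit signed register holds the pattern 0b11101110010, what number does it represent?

pattern = 11101110010 (MSB is 1 ⇒ negative)
Invert: 00010001101, add 1 → 00010001110 = 142, so the value is -142.
(Equivalently: 1906 - 2^11 = 1906 - 2048 = -142.)

-142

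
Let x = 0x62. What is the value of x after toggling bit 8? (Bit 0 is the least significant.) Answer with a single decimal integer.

354

x = 001100010
bit 8 is currently 0; toggle it via x ^ (1 << 8) = x ^ 256
→ 101100010 = 354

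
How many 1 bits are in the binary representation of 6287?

6287 = 1100010001111
Count the 1s: 1 + 1 + 1 + 1 + 1 + 1 + 1 = 7

7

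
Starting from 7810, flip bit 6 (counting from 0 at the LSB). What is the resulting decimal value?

7874

x = 1111010000010
bit 6 is currently 0; toggle it via x ^ (1 << 6) = x ^ 64
→ 1111011000010 = 7874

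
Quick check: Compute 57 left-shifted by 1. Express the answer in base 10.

57 = 0111001
shift left by 1 → 1110010 = 114
(equivalently, 57 × 2^1 = 57 × 2)

114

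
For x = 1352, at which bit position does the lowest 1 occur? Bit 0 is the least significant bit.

3

1352 = 10101001000
Trailing zeros: 3, so the lowest set bit is bit 3 (value 8).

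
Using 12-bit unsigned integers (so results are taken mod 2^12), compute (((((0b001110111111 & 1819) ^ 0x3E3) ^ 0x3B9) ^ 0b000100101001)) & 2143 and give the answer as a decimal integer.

72

0b001110111111 = 001110111111
1819 = 011100011011
→ & → 001100011011 = 795
0x3E3 = 001111100011
→ ^ → 000011111000 = 248
0x3B9 = 001110111001
→ ^ → 001101000001 = 833
0b000100101001 = 000100101001
→ ^ → 001001101000 = 616
2143 = 100001011111
→ & → 000001001000 = 72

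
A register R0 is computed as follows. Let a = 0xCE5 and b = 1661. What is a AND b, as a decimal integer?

1125

0xCE5 = 110011100101
1661 = 011001111101
AND → 010001100101 = 1125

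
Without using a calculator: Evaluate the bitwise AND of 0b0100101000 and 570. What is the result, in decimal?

40

a = 0100101000
570 = 1000111010
AND → 0000101000 = 40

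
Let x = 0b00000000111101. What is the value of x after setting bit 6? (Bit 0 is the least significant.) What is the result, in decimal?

x = 00000000111101
bit 6 is currently 0; set it via x | (1 << 6) = x | 64
→ 00000001111101 = 125

125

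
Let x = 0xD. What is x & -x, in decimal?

1

x = 1101 = 13
-x (two's complement) = …0011
AND   = 0001 = 1
(x & -x isolates the lowest set bit of x.)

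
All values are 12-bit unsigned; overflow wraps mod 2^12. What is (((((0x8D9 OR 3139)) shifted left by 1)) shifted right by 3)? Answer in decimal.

310

0x8D9 = 100011011001
3139 = 110001000011
→ OR → 110011011011 = 3291
→ shifted left by 1 (mod 2^12) → 100110110110 = 2486
→ shifted right by 3 → 000100110110 = 310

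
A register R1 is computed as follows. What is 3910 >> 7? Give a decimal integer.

30

3910 = 111101000110
shift right by 7 → 000000011110 = 30
(equivalently, floor(3910 / 128))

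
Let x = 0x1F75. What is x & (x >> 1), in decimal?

3888

x = 1111101110101 = 8053
x>>1 = 0111110111010
AND  = 0111100110000 = 3888
(x & (x >> 1) has a 1 wherever x has two consecutive 1 bits.)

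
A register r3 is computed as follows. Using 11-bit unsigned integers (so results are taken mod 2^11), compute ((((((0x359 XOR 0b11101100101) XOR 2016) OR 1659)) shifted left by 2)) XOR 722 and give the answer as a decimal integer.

0x359 = 01101011001
0b11101100101 = 11101100101
→ XOR → 10000111100 = 1084
2016 = 11111100000
→ XOR → 01111011100 = 988
1659 = 11001111011
→ OR → 11111111111 = 2047
→ shifted left by 2 (mod 2^11) → 11111111100 = 2044
722 = 01011010010
→ XOR → 10100101110 = 1326

1326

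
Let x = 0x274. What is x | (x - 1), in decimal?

631

x = 1001110100 = 628
x - 1 = 1001110011
OR    = 1001110111 = 631
(x | (x - 1) sets all bits below the lowest set bit.)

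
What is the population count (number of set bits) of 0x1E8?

5

0x1E8 = 111101000
Count the 1s: 1 + 1 + 1 + 1 + 1 = 5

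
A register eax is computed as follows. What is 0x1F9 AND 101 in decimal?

97

0x1F9 = 111111001
101 = 001100101
AND → 001100001 = 97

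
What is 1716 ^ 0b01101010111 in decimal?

1507

1716 = 11010110100
b = 01101010111
XOR → 10111100011 = 1507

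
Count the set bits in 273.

3

273 = 100010001
Count the 1s: 1 + 1 + 1 = 3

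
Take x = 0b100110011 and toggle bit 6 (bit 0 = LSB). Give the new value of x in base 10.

x = 100110011
bit 6 is currently 0; toggle it via x ^ (1 << 6) = x ^ 64
→ 101110011 = 371

371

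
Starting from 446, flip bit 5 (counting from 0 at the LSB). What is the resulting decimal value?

414

x = 00110111110
bit 5 is currently 1; toggle it via x ^ (1 << 5) = x ^ 32
→ 00110011110 = 414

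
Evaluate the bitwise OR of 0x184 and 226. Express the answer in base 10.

486

0x184 = 110000100
226 = 011100010
 OR → 111100110 = 486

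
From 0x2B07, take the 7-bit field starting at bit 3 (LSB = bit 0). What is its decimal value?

v = 10101100000111
Shift right by 3: 10101100000
Mask low 7 bits: 1100000 = 96

96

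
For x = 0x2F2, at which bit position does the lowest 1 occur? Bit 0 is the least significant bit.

1

0x2F2 = 1011110010
Trailing zeros: 1, so the lowest set bit is bit 1 (value 2).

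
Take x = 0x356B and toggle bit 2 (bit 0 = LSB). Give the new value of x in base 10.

13679

x = 11010101101011
bit 2 is currently 0; toggle it via x ^ (1 << 2) = x ^ 4
→ 11010101101111 = 13679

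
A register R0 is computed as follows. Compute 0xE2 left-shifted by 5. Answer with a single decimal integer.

7232

0xE2 = 0000011100010
shift left by 5 → 1110001000000 = 7232
(equivalently, 226 × 2^5 = 226 × 32)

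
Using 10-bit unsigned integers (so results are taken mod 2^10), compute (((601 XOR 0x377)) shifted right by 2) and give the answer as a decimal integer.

601 = 1001011001
0x377 = 1101110111
→ XOR → 0100101110 = 302
→ shifted right by 2 → 0001001011 = 75

75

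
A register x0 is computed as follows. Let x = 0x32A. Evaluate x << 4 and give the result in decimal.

12960

0x32A = 00001100101010
shift left by 4 → 11001010100000 = 12960
(equivalently, 810 × 2^4 = 810 × 16)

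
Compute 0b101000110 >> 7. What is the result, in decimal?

2

x = 101000110
shift right by 7 → 000000010 = 2
(equivalently, floor(326 / 128))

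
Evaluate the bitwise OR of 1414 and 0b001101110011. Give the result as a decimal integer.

2039

1414 = 10110000110
b = 01101110011
 OR → 11111110111 = 2039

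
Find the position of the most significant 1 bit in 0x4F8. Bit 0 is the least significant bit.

0x4F8 = 10011111000
The topmost 1 is at position 10 (since 2^10 = 1024 ≤ 1272 < 2048).

10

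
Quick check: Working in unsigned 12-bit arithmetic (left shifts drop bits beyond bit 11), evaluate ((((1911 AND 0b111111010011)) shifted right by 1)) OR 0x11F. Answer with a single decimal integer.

1911 = 011101110111
0b111111010011 = 111111010011
→ AND → 011101010011 = 1875
→ shifted right by 1 → 001110101001 = 937
0x11F = 000100011111
→ OR → 001110111111 = 959

959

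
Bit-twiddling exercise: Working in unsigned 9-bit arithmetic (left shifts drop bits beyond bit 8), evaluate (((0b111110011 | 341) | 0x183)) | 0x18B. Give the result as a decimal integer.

0b111110011 = 111110011
341 = 101010101
→ | → 111110111 = 503
0x183 = 110000011
→ | → 111110111 = 503
0x18B = 110001011
→ | → 111111111 = 511

511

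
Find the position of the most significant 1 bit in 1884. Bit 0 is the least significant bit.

1884 = 11101011100
The topmost 1 is at position 10 (since 2^10 = 1024 ≤ 1884 < 2048).

10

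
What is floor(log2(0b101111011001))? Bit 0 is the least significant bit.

0b101111011001 = 101111011001
The topmost 1 is at position 11 (since 2^11 = 2048 ≤ 3033 < 4096).

11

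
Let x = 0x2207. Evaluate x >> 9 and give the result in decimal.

0x2207 = 10001000000111
shift right by 9 → 00000000010001 = 17
(equivalently, floor(8711 / 512))

17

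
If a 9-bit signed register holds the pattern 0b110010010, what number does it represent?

-110

pattern = 110010010 (MSB is 1 ⇒ negative)
Invert: 001101101, add 1 → 001101110 = 110, so the value is -110.
(Equivalently: 402 - 2^9 = 402 - 512 = -110.)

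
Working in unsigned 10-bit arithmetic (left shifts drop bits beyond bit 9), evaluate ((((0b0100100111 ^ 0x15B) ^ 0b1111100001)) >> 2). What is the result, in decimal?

0b0100100111 = 0100100111
0x15B = 0101011011
→ ^ → 0001111100 = 124
0b1111100001 = 1111100001
→ ^ → 1110011101 = 925
→ >> 2 → 0011100111 = 231

231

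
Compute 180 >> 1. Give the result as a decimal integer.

90

180 = 10110100
shift right by 1 → 01011010 = 90
(equivalently, floor(180 / 2))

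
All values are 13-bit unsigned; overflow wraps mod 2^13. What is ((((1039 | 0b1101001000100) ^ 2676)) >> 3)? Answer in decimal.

1039 = 0010000001111
0b1101001000100 = 1101001000100
→ | → 1111001001111 = 7759
2676 = 0101001110100
→ ^ → 1010000111011 = 5179
→ >> 3 → 0001010000111 = 647

647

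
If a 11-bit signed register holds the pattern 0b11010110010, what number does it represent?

-334

pattern = 11010110010 (MSB is 1 ⇒ negative)
Invert: 00101001101, add 1 → 00101001110 = 334, so the value is -334.
(Equivalently: 1714 - 2^11 = 1714 - 2048 = -334.)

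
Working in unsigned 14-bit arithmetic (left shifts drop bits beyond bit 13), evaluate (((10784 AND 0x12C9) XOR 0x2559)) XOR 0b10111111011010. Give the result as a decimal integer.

2179

10784 = 10101000100000
0x12C9 = 01001011001001
→ AND → 00001000000000 = 512
0x2559 = 10010101011001
→ XOR → 10011101011001 = 10073
0b10111111011010 = 10111111011010
→ XOR → 00100010000011 = 2179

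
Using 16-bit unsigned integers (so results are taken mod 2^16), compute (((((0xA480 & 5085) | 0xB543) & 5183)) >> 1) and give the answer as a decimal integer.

0xA480 = 1010010010000000
5085 = 0001001111011101
→ & → 0000000010000000 = 128
0xB543 = 1011010101000011
→ | → 1011010111000011 = 46531
5183 = 0001010000111111
→ & → 0001010000000011 = 5123
→ >> 1 → 0000101000000001 = 2561

2561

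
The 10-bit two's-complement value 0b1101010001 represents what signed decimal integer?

pattern = 1101010001 (MSB is 1 ⇒ negative)
Invert: 0010101110, add 1 → 0010101111 = 175, so the value is -175.
(Equivalently: 849 - 2^10 = 849 - 1024 = -175.)

-175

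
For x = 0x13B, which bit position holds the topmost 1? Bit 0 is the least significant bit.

8

0x13B = 100111011
The topmost 1 is at position 8 (since 2^8 = 256 ≤ 315 < 512).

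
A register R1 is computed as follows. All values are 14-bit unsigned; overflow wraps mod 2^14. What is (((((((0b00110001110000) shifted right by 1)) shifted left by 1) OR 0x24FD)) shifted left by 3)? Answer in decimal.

10216

0b00110001110000 = 00110001110000
→ shifted right by 1 → 00011000111000 = 1592
→ shifted left by 1 (mod 2^14) → 00110001110000 = 3184
0x24FD = 10010011111101
→ OR → 10110011111101 = 11517
→ shifted left by 3 (mod 2^14) → 10011111101000 = 10216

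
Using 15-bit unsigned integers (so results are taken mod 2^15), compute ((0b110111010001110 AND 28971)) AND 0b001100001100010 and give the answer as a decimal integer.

2

0b110111010001110 = 110111010001110
28971 = 111000100101011
→ AND → 110000000001010 = 24586
0b001100001100010 = 001100001100010
→ AND → 000000000000010 = 2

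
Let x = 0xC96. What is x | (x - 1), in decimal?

3223

x = 110010010110 = 3222
x - 1 = 110010010101
OR    = 110010010111 = 3223
(x | (x - 1) sets all bits below the lowest set bit.)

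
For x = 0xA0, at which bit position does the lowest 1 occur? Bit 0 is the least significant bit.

5

0xA0 = 10100000
Trailing zeros: 5, so the lowest set bit is bit 5 (value 32).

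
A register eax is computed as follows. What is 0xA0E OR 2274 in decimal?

0xA0E = 101000001110
2274 = 100011100010
 OR → 101011101110 = 2798

2798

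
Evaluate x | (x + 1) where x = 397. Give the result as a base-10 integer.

x = 110001101 = 397
x + 1 = 110001110
OR    = 110001111 = 399
(x | (x + 1) sets the lowest cleared bit.)

399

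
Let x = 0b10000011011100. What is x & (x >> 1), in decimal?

x = 10000011011100 = 8412
x>>1 = 01000001101110
AND  = 00000001001100 = 76
(x & (x >> 1) has a 1 wherever x has two consecutive 1 bits.)

76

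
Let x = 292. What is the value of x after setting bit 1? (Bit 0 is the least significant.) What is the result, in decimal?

x = 0100100100
bit 1 is currently 0; set it via x | (1 << 1) = x | 2
→ 0100100110 = 294

294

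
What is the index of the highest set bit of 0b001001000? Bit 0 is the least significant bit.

0b001001000 = 1001000
The topmost 1 is at position 6 (since 2^6 = 64 ≤ 72 < 128).

6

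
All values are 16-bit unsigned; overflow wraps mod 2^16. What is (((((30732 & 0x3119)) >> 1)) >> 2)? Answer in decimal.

30732 = 0111100000001100
0x3119 = 0011000100011001
→ & → 0011000000001000 = 12296
→ >> 1 → 0001100000000100 = 6148
→ >> 2 → 0000011000000001 = 1537

1537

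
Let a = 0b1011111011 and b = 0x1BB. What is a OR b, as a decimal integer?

1019

a = 1011111011
0x1BB = 0110111011
 OR → 1111111011 = 1019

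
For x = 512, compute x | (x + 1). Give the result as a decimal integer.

x = 1000000000 = 512
x + 1 = 1000000001
OR    = 1000000001 = 513
(x | (x + 1) sets the lowest cleared bit.)

513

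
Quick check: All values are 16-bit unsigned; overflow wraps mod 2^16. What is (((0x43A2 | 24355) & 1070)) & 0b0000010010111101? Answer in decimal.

0x43A2 = 0100001110100010
24355 = 0101111100100011
→ | → 0101111110100011 = 24483
1070 = 0000010000101110
→ & → 0000010000100010 = 1058
0b0000010010111101 = 0000010010111101
→ & → 0000010000100000 = 1056

1056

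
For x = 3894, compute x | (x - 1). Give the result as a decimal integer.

3895

x = 111100110110 = 3894
x - 1 = 111100110101
OR    = 111100110111 = 3895
(x | (x - 1) sets all bits below the lowest set bit.)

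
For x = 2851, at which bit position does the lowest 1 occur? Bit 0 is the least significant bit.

2851 = 101100100011
Trailing zeros: 0, so the lowest set bit is bit 0 (value 1).

0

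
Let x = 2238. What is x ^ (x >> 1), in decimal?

3297

x = 100010111110 = 2238
x>>1 = 010001011111
XOR  = 110011100001 = 3297
(x ^ (x >> 1) gives the standard binary-reflected Gray code of x.)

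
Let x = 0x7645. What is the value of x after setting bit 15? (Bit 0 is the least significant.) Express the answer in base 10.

63045

x = 0111011001000101
bit 15 is currently 0; set it via x | (1 << 15) = x | 32768
→ 1111011001000101 = 63045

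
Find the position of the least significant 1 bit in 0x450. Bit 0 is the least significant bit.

4

0x450 = 10001010000
Trailing zeros: 4, so the lowest set bit is bit 4 (value 16).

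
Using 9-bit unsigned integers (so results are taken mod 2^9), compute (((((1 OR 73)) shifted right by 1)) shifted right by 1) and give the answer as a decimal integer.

18

1 = 000000001
73 = 001001001
→ OR → 001001001 = 73
→ shifted right by 1 → 000100100 = 36
→ shifted right by 1 → 000010010 = 18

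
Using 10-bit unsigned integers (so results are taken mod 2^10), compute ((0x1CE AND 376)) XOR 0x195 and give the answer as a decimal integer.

221

0x1CE = 0111001110
376 = 0101111000
→ AND → 0101001000 = 328
0x195 = 0110010101
→ XOR → 0011011101 = 221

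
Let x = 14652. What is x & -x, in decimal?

4

x = 11100100111100 = 14652
-x (two's complement) = …00011011000100
AND   = 00000000000100 = 4
(x & -x isolates the lowest set bit of x.)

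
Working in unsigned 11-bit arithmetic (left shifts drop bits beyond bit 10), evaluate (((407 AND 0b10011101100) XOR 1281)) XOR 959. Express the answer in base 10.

407 = 00110010111
0b10011101100 = 10011101100
→ AND → 00010000100 = 132
1281 = 10100000001
→ XOR → 10110000101 = 1413
959 = 01110111111
→ XOR → 11000111010 = 1594

1594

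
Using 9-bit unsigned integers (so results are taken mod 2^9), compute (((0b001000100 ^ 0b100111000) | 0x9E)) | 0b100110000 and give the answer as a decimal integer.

510

0b001000100 = 001000100
0b100111000 = 100111000
→ ^ → 101111100 = 380
0x9E = 010011110
→ | → 111111110 = 510
0b100110000 = 100110000
→ | → 111111110 = 510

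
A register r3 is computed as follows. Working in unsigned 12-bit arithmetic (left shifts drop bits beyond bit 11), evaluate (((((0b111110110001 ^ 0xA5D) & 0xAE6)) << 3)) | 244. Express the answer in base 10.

2036

0b111110110001 = 111110110001
0xA5D = 101001011101
→ ^ → 010111101100 = 1516
0xAE6 = 101011100110
→ & → 000011100100 = 228
→ << 3 (mod 2^12) → 011100100000 = 1824
244 = 000011110100
→ | → 011111110100 = 2036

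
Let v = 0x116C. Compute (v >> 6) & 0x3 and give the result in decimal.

1

v = 1000101101100
Shift right by 6: 1000101
Mask low 2 bits: 01 = 1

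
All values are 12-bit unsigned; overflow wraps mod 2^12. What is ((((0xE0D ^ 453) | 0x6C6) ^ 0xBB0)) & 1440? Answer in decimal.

1056

0xE0D = 111000001101
453 = 000111000101
→ ^ → 111111001000 = 4040
0x6C6 = 011011000110
→ | → 111111001110 = 4046
0xBB0 = 101110110000
→ ^ → 010001111110 = 1150
1440 = 010110100000
→ & → 010000100000 = 1056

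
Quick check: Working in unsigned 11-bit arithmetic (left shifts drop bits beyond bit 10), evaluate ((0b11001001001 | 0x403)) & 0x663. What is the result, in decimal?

1603

0b11001001001 = 11001001001
0x403 = 10000000011
→ | → 11001001011 = 1611
0x663 = 11001100011
→ & → 11001000011 = 1603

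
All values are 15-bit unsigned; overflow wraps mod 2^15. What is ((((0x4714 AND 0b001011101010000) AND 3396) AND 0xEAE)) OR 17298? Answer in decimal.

0x4714 = 100011100010100
0b001011101010000 = 001011101010000
→ AND → 000011100010000 = 1808
3396 = 000110101000100
→ AND → 000010100000000 = 1280
0xEAE = 000111010101110
→ AND → 000010000000000 = 1024
17298 = 100001110010010
→ OR → 100011110010010 = 18322

18322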